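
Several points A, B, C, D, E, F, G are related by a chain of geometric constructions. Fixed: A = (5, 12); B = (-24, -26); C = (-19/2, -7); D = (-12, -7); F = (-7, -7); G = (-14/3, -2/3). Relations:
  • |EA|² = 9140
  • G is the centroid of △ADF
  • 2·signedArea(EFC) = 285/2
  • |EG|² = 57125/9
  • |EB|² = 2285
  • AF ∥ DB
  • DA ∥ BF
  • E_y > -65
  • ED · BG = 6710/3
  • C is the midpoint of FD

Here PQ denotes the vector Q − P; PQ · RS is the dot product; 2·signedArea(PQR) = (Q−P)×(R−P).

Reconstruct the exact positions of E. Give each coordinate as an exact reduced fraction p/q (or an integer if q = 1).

1. E_x = -53  [2·signedArea(EFC) = 285/2 ∩ ED · BG = 6710/3]
2. E_y = -64  [2·signedArea(EFC) = 285/2 ∩ ED · BG = 6710/3]
   → E = (-53, -64)

E = (-53, -64)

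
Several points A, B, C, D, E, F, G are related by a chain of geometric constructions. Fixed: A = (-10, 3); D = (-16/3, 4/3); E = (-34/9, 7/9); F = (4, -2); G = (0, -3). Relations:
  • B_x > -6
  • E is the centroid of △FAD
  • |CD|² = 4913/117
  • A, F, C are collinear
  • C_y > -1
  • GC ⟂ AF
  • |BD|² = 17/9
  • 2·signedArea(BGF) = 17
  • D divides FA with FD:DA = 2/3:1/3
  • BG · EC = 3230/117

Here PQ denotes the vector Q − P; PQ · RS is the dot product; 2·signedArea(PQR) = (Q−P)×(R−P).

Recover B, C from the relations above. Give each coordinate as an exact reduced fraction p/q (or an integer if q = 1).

1. B_x = -5  [line -1·x + 4·y + -5 = 0 ∩ |BD|² = 17/9]
2. B_y = 0  [line -1·x + 4·y + -5 = 0 ∩ |BD|² = 17/9]
   → B = (-5, 0)
3. C_x = 10/13  [A, F, C are collinear ∩ GC ⟂ AF]
4. C_y = -11/13  [A, F, C are collinear ∩ GC ⟂ AF]
   → C = (10/13, -11/13)

B = (-5, 0)
C = (10/13, -11/13)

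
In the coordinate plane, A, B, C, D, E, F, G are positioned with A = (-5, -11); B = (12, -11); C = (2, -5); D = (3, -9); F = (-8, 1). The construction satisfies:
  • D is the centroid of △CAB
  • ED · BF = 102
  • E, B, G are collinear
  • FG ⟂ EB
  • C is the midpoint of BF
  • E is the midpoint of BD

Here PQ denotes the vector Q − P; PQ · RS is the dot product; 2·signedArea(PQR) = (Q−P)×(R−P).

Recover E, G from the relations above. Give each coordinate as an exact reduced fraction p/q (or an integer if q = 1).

E = (15/2, -10)
G = (-48/5, -31/5)

1. E_x = 15/2  [E is the midpoint of BD]
2. E_y = -10  [E is the midpoint of BD]
   → E = (15/2, -10)
3. G_x = -48/5  [E, B, G are collinear ∩ FG ⟂ EB]
4. G_y = -31/5  [E, B, G are collinear ∩ FG ⟂ EB]
   → G = (-48/5, -31/5)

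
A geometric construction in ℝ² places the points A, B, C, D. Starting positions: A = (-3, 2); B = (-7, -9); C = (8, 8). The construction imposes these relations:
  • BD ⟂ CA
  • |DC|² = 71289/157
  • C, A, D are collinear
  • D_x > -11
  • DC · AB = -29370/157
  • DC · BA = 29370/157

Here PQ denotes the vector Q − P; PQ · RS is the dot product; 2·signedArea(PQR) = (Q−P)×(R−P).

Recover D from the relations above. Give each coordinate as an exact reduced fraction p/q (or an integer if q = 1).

D = (-1681/157, -346/157)

1. D_x = -1681/157  [C, A, D are collinear ∩ BD ⟂ CA]
2. D_y = -346/157  [C, A, D are collinear ∩ BD ⟂ CA]
   → D = (-1681/157, -346/157)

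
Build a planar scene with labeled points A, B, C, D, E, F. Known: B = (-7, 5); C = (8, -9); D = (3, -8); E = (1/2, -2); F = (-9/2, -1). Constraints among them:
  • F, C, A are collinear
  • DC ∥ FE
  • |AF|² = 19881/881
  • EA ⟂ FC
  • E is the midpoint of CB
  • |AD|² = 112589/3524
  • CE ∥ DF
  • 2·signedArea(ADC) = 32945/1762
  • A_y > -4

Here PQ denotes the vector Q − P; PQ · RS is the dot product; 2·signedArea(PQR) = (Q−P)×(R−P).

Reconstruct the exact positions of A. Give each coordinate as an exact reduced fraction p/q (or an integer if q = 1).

1. A_x = -879/1762  [F, C, A are collinear ∩ EA ⟂ FC]
2. A_y = -3137/881  [F, C, A are collinear ∩ EA ⟂ FC]
   → A = (-879/1762, -3137/881)

A = (-879/1762, -3137/881)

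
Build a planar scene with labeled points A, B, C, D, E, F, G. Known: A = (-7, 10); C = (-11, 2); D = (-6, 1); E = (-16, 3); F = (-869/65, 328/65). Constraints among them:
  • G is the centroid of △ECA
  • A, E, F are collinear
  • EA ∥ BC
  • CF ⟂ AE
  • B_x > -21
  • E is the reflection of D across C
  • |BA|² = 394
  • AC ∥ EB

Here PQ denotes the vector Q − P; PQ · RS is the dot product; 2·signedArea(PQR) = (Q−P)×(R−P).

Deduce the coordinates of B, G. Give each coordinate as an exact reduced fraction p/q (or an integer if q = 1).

B = (-20, -5)
G = (-34/3, 5)

1. B_x = -20  [EA ∥ BC ∩ AC ∥ EB]
2. B_y = -5  [EA ∥ BC ∩ AC ∥ EB]
   → B = (-20, -5)
3. G_x = -34/3  [G is the centroid of △ECA]
4. G_y = 5  [G is the centroid of △ECA]
   → G = (-34/3, 5)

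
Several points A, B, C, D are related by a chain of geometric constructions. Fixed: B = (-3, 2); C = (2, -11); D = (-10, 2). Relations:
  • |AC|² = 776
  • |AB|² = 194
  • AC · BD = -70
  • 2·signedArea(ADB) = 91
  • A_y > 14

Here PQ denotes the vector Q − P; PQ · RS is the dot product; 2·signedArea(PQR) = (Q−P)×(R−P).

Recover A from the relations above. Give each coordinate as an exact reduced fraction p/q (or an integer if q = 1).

A = (-8, 15)

1. A_x = -8  [2·signedArea(ADB) = 91 ∩ AC · BD = -70]
2. A_y = 15  [2·signedArea(ADB) = 91 ∩ AC · BD = -70]
   → A = (-8, 15)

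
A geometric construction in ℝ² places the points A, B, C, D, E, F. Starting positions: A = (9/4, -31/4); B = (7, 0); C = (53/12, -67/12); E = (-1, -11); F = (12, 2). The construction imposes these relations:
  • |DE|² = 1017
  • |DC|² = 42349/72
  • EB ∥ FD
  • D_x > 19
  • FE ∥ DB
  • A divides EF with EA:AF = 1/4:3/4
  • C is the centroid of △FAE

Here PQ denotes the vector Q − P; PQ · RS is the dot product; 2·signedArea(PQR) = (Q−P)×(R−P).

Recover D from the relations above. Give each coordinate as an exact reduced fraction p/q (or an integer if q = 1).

D = (20, 13)

1. D_x = 20  [FE ∥ DB ∩ EB ∥ FD]
2. D_y = 13  [FE ∥ DB ∩ EB ∥ FD]
   → D = (20, 13)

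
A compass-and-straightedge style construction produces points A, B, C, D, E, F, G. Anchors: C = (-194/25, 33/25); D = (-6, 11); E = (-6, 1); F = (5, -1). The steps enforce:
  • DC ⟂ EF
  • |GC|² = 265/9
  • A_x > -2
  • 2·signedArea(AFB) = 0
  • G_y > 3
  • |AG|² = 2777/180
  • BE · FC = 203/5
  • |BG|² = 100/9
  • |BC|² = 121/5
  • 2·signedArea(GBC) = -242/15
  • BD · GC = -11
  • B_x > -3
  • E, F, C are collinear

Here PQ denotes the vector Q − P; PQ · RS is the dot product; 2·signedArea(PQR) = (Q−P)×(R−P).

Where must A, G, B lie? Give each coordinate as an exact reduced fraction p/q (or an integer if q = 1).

1. B_x = -73/25  [line 319/25·x + -58/25·y + 957/25 = 0 ∩ |BC|² = 121/5]
2. B_y = 11/25  [line 319/25·x + -58/25·y + 957/25 = 0 ∩ |BC|² = 121/5]
   → B = (-73/25, 11/25)
3. G_x = -73/25  [2·signedArea(GBC) = -242/15 ∩ BD · GC = -11]
4. G_y = 283/75  [2·signedArea(GBC) = -242/15 ∩ BD · GC = -11]
   → G = (-73/25, 283/75)
5. A_x = -69/50  [line -36/25·x + -198/25·y + -18/25 = 0 ∩ |AG|² = 2777/180]
6. A_y = 4/25  [line -36/25·x + -198/25·y + -18/25 = 0 ∩ |AG|² = 2777/180]
   → A = (-69/50, 4/25)

A = (-69/50, 4/25)
B = (-73/25, 11/25)
G = (-73/25, 283/75)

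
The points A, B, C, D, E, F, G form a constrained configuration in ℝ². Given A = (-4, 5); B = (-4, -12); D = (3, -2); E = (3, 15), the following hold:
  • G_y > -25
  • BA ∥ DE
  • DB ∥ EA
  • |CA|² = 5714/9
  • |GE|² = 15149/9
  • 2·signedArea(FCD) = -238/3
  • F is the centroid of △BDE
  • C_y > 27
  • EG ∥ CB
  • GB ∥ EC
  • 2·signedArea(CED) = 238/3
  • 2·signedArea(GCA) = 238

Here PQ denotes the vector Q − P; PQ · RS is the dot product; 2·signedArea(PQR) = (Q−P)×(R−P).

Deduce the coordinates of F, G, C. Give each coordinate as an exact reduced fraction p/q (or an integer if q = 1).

1. F_x = 2/3  [F is the centroid of △BDE]
2. F_y = 1/3  [F is the centroid of △BDE]
   → F = (2/3, 1/3)
3. C_x = 23/3  [2·signedArea(FCD) = -238/3 ∩ 2·signedArea(CED) = 238/3]
4. C_y = 82/3  [2·signedArea(FCD) = -238/3 ∩ 2·signedArea(CED) = 238/3]
   → C = (23/3, 82/3)
5. G_x = -26/3  [2·signedArea(GCA) = 238 ∩ EG ∥ CB]
6. G_y = -73/3  [2·signedArea(GCA) = 238 ∩ EG ∥ CB]
   → G = (-26/3, -73/3)

C = (23/3, 82/3)
F = (2/3, 1/3)
G = (-26/3, -73/3)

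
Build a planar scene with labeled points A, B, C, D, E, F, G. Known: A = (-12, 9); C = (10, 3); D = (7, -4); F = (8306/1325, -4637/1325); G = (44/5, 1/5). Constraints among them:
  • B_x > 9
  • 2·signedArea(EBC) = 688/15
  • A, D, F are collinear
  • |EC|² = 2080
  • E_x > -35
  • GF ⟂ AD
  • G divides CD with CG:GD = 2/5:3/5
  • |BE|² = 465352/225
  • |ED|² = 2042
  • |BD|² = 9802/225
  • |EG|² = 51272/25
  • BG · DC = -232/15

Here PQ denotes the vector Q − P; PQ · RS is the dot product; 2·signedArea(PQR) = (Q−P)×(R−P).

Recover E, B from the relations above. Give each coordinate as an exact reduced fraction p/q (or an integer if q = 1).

1. B_x = 48/5  [line -3·x + -7·y + 649/15 = 0 ∩ |BD|² = 9802/225]
2. B_y = 31/15  [line -3·x + -7·y + 649/15 = 0 ∩ |BD|² = 9802/225]
   → B = (48/5, 31/15)
3. E_x = -34  [line -14/15·x + 2/5·y + -566/15 = 0 ∩ |ED|² = 2042]
4. E_y = 15  [line -14/15·x + 2/5·y + -566/15 = 0 ∩ |ED|² = 2042]
   → E = (-34, 15)

B = (48/5, 31/15)
E = (-34, 15)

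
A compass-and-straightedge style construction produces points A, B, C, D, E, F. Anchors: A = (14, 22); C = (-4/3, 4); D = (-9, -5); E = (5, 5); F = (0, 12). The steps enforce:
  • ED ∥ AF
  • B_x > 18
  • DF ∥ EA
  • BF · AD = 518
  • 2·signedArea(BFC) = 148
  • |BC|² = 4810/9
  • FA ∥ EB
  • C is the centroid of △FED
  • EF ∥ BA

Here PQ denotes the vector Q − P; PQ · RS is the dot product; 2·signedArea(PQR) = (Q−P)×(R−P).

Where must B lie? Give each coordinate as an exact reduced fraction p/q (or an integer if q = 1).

B = (19, 15)

1. B_x = 19  [EF ∥ BA ∩ FA ∥ EB]
2. B_y = 15  [EF ∥ BA ∩ FA ∥ EB]
   → B = (19, 15)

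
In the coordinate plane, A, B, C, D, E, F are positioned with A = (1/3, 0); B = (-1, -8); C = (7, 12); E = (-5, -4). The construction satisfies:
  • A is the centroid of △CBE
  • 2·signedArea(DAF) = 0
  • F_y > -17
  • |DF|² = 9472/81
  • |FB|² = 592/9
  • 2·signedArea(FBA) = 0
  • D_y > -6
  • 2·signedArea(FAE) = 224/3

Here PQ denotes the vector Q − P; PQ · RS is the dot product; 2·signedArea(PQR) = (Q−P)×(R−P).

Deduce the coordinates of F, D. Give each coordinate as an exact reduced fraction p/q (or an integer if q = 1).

D = (-5/9, -16/3)
F = (-7/3, -16)

1. F_x = -7/3  [2·signedArea(FBA) = 0 ∩ 2·signedArea(FAE) = 224/3]
2. F_y = -16  [2·signedArea(FBA) = 0 ∩ 2·signedArea(FAE) = 224/3]
   → F = (-7/3, -16)
3. D_x = -5/9  [line 16·x + -8/3·y + -16/3 = 0 ∩ |DF|² = 9472/81]
4. D_y = -16/3  [line 16·x + -8/3·y + -16/3 = 0 ∩ |DF|² = 9472/81]
   → D = (-5/9, -16/3)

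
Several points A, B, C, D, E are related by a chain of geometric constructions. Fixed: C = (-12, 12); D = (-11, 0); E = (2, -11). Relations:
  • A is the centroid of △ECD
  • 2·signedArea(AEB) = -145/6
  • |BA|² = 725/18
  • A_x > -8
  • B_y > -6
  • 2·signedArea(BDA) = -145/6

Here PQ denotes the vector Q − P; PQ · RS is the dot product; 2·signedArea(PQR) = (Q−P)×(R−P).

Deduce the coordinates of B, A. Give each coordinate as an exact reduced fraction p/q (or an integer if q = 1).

1. A_x = -7  [A is the centroid of △ECD]
2. A_y = 1/3  [A is the centroid of △ECD]
   → A = (-7, 1/3)
3. B_x = -9/2  [2·signedArea(BDA) = -145/6 ∩ 2·signedArea(AEB) = -145/6]
4. B_y = -11/2  [2·signedArea(BDA) = -145/6 ∩ 2·signedArea(AEB) = -145/6]
   → B = (-9/2, -11/2)

A = (-7, 1/3)
B = (-9/2, -11/2)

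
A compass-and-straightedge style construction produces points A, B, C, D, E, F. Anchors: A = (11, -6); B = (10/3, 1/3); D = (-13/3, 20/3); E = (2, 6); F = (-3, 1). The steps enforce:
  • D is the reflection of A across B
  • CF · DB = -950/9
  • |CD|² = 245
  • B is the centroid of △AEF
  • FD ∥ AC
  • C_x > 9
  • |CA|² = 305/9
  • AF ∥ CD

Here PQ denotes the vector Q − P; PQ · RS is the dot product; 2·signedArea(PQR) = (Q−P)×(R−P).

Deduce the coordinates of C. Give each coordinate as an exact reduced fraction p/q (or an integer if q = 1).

1. C_x = 29/3  [AF ∥ CD ∩ FD ∥ AC]
2. C_y = -1/3  [AF ∥ CD ∩ FD ∥ AC]
   → C = (29/3, -1/3)

C = (29/3, -1/3)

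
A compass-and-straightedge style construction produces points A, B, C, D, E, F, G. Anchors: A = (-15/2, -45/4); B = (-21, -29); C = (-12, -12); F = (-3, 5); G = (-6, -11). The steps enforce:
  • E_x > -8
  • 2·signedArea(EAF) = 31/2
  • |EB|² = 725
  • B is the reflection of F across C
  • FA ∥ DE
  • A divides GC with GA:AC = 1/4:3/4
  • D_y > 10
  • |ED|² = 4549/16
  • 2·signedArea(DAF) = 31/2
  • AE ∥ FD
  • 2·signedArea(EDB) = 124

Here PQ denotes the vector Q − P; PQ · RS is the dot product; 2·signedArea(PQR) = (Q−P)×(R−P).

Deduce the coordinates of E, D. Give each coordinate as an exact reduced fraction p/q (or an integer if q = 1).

1. E_x = -7  [line -65/4·x + 9/2·y + -347/4 = 0 ∩ |EB|² = 725]
2. E_y = -6  [line -65/4·x + 9/2·y + -347/4 = 0 ∩ |EB|² = 725]
   → E = (-7, -6)
3. D_x = -5/2  [2·signedArea(EDB) = 124 ∩ FA ∥ DE]
4. D_y = 41/4  [2·signedArea(EDB) = 124 ∩ FA ∥ DE]
   → D = (-5/2, 41/4)

D = (-5/2, 41/4)
E = (-7, -6)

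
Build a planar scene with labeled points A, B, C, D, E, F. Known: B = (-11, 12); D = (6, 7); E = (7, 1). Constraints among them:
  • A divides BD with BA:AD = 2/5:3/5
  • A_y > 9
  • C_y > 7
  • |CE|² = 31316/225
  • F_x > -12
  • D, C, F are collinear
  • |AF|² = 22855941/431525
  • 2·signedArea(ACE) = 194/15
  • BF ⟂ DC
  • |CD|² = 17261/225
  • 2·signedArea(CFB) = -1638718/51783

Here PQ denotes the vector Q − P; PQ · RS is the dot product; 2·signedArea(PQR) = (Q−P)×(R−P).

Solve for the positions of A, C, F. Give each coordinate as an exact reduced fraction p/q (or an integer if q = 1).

A = (-21/5, 10)
C = (-41/15, 23/3)
F = (-194721/17261, 143597/17261)

1. A_x = -21/5  [A divides BD with BA:AD = 2/5:3/5]
2. A_y = 10  [A divides BD with BA:AD = 2/5:3/5]
   → A = (-21/5, 10)
3. C_x = -41/15  [line -9·x + -56/5·y + 919/15 = 0 ∩ |CE|² = 31316/225]
4. C_y = 23/3  [line -9·x + -56/5·y + 919/15 = 0 ∩ |CE|² = 31316/225]
   → C = (-41/15, 23/3)
5. F_x = -194721/17261  [2·signedArea(CFB) = -1638718/51783 ∩ D, C, F are collinear]
6. F_y = 143597/17261  [2·signedArea(CFB) = -1638718/51783 ∩ D, C, F are collinear]
   → F = (-194721/17261, 143597/17261)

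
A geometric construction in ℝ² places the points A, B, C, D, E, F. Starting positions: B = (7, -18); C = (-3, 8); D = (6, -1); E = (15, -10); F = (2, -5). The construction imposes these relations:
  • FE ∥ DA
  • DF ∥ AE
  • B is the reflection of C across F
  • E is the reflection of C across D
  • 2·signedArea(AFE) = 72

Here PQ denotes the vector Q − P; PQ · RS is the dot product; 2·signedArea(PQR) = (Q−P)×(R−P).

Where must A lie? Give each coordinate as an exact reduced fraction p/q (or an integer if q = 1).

A = (19, -6)

1. A_x = 19  [DF ∥ AE ∩ FE ∥ DA]
2. A_y = -6  [DF ∥ AE ∩ FE ∥ DA]
   → A = (19, -6)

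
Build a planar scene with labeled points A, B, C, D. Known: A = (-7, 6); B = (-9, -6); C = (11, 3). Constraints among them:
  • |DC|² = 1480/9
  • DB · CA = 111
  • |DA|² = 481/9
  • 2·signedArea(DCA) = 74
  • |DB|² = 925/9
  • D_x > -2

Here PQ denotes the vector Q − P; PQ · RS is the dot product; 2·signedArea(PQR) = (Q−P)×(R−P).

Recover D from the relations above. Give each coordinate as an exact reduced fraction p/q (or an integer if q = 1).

1. D_x = -5/3  [2·signedArea(DCA) = 74 ∩ DB · CA = 111]
2. D_y = 1  [2·signedArea(DCA) = 74 ∩ DB · CA = 111]
   → D = (-5/3, 1)

D = (-5/3, 1)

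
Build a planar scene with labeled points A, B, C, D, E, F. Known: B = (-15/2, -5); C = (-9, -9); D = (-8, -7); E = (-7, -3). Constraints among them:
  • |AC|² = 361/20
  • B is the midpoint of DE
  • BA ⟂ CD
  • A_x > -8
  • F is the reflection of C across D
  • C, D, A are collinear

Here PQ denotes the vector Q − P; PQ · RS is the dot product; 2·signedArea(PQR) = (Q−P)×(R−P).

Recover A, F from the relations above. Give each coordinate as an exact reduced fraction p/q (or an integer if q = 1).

1. A_x = -71/10  [C, D, A are collinear ∩ BA ⟂ CD]
2. A_y = -26/5  [C, D, A are collinear ∩ BA ⟂ CD]
   → A = (-71/10, -26/5)
3. F_x = -7  [F is the reflection of C across D]
4. F_y = -5  [F is the reflection of C across D]
   → F = (-7, -5)

A = (-71/10, -26/5)
F = (-7, -5)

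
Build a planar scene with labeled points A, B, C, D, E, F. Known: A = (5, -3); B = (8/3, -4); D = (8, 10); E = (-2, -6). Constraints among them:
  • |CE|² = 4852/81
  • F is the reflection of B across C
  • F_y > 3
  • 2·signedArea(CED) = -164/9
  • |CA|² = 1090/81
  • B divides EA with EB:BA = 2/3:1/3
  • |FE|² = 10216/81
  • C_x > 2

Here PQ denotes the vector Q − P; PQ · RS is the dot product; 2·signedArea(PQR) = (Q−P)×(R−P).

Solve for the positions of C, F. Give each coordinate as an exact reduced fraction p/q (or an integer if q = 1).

C = (26/9, 0)
F = (28/9, 4)

1. C_x = 26/9  [line -16·x + 10·y + 416/9 = 0 ∩ |CE|² = 4852/81]
2. C_y = 0  [line -16·x + 10·y + 416/9 = 0 ∩ |CE|² = 4852/81]
   → C = (26/9, 0)
3. F_x = 28/9  [F is the reflection of B across C]
4. F_y = 4  [F is the reflection of B across C]
   → F = (28/9, 4)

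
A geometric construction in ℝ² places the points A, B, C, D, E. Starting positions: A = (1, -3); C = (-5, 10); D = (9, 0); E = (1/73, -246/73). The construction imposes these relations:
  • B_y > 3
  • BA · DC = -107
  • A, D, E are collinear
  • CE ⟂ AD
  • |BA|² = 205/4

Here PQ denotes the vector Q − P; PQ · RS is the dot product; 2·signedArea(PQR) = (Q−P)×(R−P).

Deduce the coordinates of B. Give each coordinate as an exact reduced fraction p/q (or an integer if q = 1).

1. B_x = -2  [line 14·x + -10·y + 63 = 0 ∩ |BA|² = 205/4]
2. B_y = 7/2  [line 14·x + -10·y + 63 = 0 ∩ |BA|² = 205/4]
   → B = (-2, 7/2)

B = (-2, 7/2)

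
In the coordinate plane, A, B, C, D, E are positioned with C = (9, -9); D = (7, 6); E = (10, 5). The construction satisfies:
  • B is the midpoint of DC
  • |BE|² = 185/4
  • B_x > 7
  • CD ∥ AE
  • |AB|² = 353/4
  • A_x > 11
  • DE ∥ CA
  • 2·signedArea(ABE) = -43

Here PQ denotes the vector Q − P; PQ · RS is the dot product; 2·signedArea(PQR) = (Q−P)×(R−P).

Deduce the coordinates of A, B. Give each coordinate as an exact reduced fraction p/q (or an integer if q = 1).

A = (12, -10)
B = (8, -3/2)

1. A_x = 12  [CD ∥ AE ∩ DE ∥ CA]
2. A_y = -10  [CD ∥ AE ∩ DE ∥ CA]
   → A = (12, -10)
3. B_x = 8  [B is the midpoint of DC]
4. B_y = -3/2  [B is the midpoint of DC]
   → B = (8, -3/2)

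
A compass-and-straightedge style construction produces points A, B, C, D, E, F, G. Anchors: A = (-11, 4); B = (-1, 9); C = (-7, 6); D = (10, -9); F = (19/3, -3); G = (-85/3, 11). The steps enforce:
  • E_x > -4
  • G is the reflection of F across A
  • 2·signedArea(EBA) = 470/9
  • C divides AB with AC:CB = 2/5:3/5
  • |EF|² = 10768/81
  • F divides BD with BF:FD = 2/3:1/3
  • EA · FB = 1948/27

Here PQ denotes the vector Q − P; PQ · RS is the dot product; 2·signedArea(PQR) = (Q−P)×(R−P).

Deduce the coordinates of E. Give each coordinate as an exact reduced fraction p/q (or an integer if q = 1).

1. E_x = -35/9  [2·signedArea(EBA) = 470/9 ∩ EA · FB = 1948/27]
2. E_y = 7/3  [2·signedArea(EBA) = 470/9 ∩ EA · FB = 1948/27]
   → E = (-35/9, 7/3)

E = (-35/9, 7/3)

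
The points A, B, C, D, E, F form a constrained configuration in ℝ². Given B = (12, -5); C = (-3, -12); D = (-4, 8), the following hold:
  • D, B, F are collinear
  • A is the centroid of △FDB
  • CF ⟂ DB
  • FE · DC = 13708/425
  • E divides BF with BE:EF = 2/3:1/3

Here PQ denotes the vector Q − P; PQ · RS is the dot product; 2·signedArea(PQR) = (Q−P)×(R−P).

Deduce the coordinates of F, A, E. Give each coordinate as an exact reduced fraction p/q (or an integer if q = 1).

1. F_x = 2716/425  [D, B, F are collinear ∩ CF ⟂ DB]
2. F_y = -188/425  [D, B, F are collinear ∩ CF ⟂ DB]
   → F = (2716/425, -188/425)
3. A_x = 6116/1275  [A is the centroid of △FDB]
4. A_y = 1087/1275  [A is the centroid of △FDB]
   → A = (6116/1275, 1087/1275)
5. E_x = 10532/1275  [E divides BF with BE:EF = 2/3:1/3]
6. E_y = -2501/1275  [E divides BF with BE:EF = 2/3:1/3]
   → E = (10532/1275, -2501/1275)

A = (6116/1275, 1087/1275)
E = (10532/1275, -2501/1275)
F = (2716/425, -188/425)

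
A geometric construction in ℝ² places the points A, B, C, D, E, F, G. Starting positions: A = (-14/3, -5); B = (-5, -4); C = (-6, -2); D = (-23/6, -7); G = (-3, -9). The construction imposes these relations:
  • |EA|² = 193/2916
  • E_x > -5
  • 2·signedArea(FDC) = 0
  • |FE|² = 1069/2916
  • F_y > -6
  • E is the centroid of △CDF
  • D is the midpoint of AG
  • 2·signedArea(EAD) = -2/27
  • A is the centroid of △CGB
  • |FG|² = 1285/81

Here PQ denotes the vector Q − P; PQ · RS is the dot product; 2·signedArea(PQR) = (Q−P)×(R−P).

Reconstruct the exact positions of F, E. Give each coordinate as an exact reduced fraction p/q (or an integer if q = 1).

E = (-259/54, -43/9)
F = (-41/9, -16/3)

1. F_x = -41/9  [line -5·x + -13/6·y + -103/3 = 0 ∩ |FG|² = 1285/81]
2. F_y = -16/3  [line -5·x + -13/6·y + -103/3 = 0 ∩ |FG|² = 1285/81]
   → F = (-41/9, -16/3)
3. E_x = -259/54  [E is the centroid of △CDF]
4. E_y = -43/9  [E is the centroid of △CDF]
   → E = (-259/54, -43/9)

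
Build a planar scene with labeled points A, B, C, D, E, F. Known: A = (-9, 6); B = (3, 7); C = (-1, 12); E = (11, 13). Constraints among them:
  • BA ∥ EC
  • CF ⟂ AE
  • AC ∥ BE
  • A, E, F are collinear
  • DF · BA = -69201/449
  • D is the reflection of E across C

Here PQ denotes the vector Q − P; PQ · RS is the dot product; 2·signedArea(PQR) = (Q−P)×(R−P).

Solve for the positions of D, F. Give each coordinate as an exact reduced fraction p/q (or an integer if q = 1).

1. D_x = -13  [D is the reflection of E across C]
2. D_y = 11  [D is the reflection of E across C]
   → D = (-13, 11)
3. F_x = -1/449  [A, E, F are collinear ∩ CF ⟂ AE]
4. F_y = 4108/449  [A, E, F are collinear ∩ CF ⟂ AE]
   → F = (-1/449, 4108/449)

D = (-13, 11)
F = (-1/449, 4108/449)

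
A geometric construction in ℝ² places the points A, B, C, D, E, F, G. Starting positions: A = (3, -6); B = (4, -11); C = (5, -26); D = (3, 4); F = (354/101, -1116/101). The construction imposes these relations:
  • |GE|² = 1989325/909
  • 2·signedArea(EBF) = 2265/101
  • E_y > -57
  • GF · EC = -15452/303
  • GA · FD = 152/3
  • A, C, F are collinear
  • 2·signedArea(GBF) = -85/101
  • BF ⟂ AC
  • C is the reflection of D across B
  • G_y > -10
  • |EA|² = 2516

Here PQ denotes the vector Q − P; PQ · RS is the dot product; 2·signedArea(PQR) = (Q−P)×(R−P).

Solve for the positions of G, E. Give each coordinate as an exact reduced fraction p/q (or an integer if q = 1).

E = (7, -56)
G = (1061/303, -2833/303)

1. G_x = 1061/303  [2·signedArea(GBF) = -85/101 ∩ GA · FD = 152/3]
2. G_y = -2833/303  [2·signedArea(GBF) = -85/101 ∩ GA · FD = 152/3]
   → G = (1061/303, -2833/303)
3. E_x = 7  [2·signedArea(EBF) = 2265/101 ∩ GF · EC = -15452/303]
4. E_y = -56  [2·signedArea(EBF) = 2265/101 ∩ GF · EC = -15452/303]
   → E = (7, -56)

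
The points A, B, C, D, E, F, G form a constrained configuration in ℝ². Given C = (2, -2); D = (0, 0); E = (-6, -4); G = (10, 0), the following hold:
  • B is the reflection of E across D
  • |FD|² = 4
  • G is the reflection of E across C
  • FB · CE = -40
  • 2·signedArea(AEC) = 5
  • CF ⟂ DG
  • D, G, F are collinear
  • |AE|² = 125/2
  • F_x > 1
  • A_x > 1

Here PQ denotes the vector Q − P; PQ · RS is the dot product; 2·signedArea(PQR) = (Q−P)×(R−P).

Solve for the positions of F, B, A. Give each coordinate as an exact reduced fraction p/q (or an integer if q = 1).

A = (3/2, -3/2)
B = (6, 4)
F = (2, 0)

1. F_x = 2  [D, G, F are collinear ∩ CF ⟂ DG]
2. F_y = 0  [D, G, F are collinear ∩ CF ⟂ DG]
   → F = (2, 0)
3. B_x = 6  [B is the reflection of E across D]
4. B_y = 4  [B is the reflection of E across D]
   → B = (6, 4)
5. A_x = 3/2  [line -2·x + 8·y + 15 = 0 ∩ |AE|² = 125/2]
6. A_y = -3/2  [line -2·x + 8·y + 15 = 0 ∩ |AE|² = 125/2]
   → A = (3/2, -3/2)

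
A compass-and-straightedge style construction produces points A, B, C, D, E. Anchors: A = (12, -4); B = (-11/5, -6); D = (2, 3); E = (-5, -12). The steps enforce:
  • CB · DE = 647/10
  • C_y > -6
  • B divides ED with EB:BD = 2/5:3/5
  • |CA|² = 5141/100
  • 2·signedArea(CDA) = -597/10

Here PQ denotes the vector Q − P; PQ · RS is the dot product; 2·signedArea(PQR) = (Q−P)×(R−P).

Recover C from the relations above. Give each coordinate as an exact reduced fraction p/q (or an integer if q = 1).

1. C_x = 49/10  [CB · DE = 647/10 ∩ 2·signedArea(CDA) = -597/10]
2. C_y = -5  [CB · DE = 647/10 ∩ 2·signedArea(CDA) = -597/10]
   → C = (49/10, -5)

C = (49/10, -5)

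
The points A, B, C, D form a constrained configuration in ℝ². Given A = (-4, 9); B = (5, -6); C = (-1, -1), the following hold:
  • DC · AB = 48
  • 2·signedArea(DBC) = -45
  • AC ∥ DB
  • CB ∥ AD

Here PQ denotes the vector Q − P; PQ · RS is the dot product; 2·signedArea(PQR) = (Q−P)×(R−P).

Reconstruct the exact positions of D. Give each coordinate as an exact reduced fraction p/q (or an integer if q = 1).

1. D_x = 2  [AC ∥ DB ∩ CB ∥ AD]
2. D_y = 4  [AC ∥ DB ∩ CB ∥ AD]
   → D = (2, 4)

D = (2, 4)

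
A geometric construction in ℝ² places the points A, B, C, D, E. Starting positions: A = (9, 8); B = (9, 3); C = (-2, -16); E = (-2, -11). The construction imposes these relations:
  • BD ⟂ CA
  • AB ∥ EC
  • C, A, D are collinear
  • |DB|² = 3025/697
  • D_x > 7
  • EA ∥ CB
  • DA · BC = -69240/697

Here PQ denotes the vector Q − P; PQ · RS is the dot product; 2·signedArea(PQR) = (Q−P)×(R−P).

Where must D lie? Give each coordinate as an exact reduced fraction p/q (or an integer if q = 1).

D = (4953/697, 2696/697)

1. D_x = 4953/697  [C, A, D are collinear ∩ BD ⟂ CA]
2. D_y = 2696/697  [C, A, D are collinear ∩ BD ⟂ CA]
   → D = (4953/697, 2696/697)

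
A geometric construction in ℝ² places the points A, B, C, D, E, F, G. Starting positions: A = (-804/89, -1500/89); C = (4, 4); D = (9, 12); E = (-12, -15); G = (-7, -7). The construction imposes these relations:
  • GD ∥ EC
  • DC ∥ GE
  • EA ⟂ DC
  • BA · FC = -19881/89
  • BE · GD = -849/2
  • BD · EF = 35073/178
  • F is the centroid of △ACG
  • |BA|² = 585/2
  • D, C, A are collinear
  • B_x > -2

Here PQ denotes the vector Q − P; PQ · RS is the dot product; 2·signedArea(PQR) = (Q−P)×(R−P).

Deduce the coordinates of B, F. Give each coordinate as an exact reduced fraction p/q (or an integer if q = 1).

1. F_x = -357/89  [F is the centroid of △ACG]
2. F_y = -589/89  [F is the centroid of △ACG]
   → F = (-357/89, -589/89)
3. B_x = -3/2  [BD · EF = 35073/178 ∩ BE · GD = -849/2]
4. B_y = -3/2  [BD · EF = 35073/178 ∩ BE · GD = -849/2]
   → B = (-3/2, -3/2)

B = (-3/2, -3/2)
F = (-357/89, -589/89)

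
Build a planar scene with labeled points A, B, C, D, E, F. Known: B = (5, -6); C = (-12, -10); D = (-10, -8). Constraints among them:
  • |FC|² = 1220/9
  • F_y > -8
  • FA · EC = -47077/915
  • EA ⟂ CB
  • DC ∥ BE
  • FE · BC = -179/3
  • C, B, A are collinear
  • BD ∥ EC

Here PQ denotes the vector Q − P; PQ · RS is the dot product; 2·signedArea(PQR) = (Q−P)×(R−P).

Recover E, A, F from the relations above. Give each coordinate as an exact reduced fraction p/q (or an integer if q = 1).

1. E_x = 3  [BD ∥ EC ∩ DC ∥ BE]
2. E_y = -8  [BD ∥ EC ∩ DC ∥ BE]
   → E = (3, -8)
3. A_x = 811/305  [C, B, A are collinear ∩ EA ⟂ CB]
4. A_y = -1998/305  [C, B, A are collinear ∩ EA ⟂ CB]
   → A = (811/305, -1998/305)
5. F_x = -2/3  [FA · EC = -47077/915 ∩ FE · BC = -179/3]
6. F_y = -22/3  [FA · EC = -47077/915 ∩ FE · BC = -179/3]
   → F = (-2/3, -22/3)

A = (811/305, -1998/305)
E = (3, -8)
F = (-2/3, -22/3)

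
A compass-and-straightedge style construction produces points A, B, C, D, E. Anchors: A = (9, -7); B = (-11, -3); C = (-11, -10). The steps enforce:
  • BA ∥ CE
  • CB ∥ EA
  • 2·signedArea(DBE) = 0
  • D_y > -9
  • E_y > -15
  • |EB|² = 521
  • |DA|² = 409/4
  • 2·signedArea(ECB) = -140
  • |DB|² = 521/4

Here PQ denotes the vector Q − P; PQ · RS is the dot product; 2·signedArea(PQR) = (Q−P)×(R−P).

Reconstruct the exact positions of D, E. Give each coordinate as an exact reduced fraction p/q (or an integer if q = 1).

D = (-1, -17/2)
E = (9, -14)

1. E_x = 9  [CB ∥ EA ∩ BA ∥ CE]
2. E_y = -14  [CB ∥ EA ∩ BA ∥ CE]
   → E = (9, -14)
3. D_x = -1  [line 11·x + 20·y + 181 = 0 ∩ |DA|² = 409/4]
4. D_y = -17/2  [line 11·x + 20·y + 181 = 0 ∩ |DA|² = 409/4]
   → D = (-1, -17/2)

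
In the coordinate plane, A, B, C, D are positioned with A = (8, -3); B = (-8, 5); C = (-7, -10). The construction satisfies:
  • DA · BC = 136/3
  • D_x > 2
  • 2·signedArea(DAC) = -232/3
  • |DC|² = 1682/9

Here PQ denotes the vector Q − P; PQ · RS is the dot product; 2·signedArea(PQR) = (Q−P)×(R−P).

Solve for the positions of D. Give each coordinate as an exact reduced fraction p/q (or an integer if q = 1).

1. D_x = 8/3  [2·signedArea(DAC) = -232/3 ∩ DA · BC = 136/3]
2. D_y = -1/3  [2·signedArea(DAC) = -232/3 ∩ DA · BC = 136/3]
   → D = (8/3, -1/3)

D = (8/3, -1/3)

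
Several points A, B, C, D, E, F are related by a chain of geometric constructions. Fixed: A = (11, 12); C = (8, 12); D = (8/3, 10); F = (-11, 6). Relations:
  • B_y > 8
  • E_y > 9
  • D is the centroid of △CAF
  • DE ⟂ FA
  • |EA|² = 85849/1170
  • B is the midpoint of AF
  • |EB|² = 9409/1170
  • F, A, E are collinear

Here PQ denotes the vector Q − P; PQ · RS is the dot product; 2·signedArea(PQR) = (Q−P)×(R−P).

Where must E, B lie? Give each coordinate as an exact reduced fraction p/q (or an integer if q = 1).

1. E_x = 1067/390  [F, A, E are collinear ∩ DE ⟂ FA]
2. E_y = 1267/130  [F, A, E are collinear ∩ DE ⟂ FA]
   → E = (1067/390, 1267/130)
3. B_x = 0  [B is the midpoint of AF]
4. B_y = 9  [B is the midpoint of AF]
   → B = (0, 9)

B = (0, 9)
E = (1067/390, 1267/130)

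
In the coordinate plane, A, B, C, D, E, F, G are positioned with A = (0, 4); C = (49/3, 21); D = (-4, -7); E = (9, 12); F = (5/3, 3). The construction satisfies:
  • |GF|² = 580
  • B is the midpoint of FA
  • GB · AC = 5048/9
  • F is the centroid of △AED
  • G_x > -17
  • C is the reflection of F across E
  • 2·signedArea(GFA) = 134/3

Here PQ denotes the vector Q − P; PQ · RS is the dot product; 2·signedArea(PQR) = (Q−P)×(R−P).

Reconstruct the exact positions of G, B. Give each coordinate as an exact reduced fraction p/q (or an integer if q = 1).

B = (5/6, 7/2)
G = (-49/3, -13)

1. B_x = 5/6  [B is the midpoint of FA]
2. B_y = 7/2  [B is the midpoint of FA]
   → B = (5/6, 7/2)
3. G_x = -49/3  [2·signedArea(GFA) = 134/3 ∩ GB · AC = 5048/9]
4. G_y = -13  [2·signedArea(GFA) = 134/3 ∩ GB · AC = 5048/9]
   → G = (-49/3, -13)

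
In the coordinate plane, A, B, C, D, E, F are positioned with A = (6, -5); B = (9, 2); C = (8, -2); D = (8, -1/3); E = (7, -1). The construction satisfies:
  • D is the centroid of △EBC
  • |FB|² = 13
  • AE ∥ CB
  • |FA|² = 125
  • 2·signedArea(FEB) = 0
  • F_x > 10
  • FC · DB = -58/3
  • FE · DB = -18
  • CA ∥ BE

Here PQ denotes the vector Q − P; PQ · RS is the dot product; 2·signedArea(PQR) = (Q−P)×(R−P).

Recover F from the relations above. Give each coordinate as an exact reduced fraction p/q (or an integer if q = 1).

1. F_x = 11  [2·signedArea(FEB) = 0 ∩ FC · DB = -58/3]
2. F_y = 5  [2·signedArea(FEB) = 0 ∩ FC · DB = -58/3]
   → F = (11, 5)

F = (11, 5)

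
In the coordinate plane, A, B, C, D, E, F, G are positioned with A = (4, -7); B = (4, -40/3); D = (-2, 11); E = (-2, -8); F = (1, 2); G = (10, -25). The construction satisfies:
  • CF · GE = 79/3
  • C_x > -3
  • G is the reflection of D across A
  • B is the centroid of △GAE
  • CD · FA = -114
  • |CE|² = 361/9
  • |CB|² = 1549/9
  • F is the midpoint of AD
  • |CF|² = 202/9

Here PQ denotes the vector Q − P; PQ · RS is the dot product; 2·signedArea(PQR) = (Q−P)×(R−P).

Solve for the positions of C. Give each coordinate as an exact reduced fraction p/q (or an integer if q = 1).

C = (-2, -5/3)

1. C_x = -2  [CD · FA = -114 ∩ CF · GE = 79/3]
2. C_y = -5/3  [CD · FA = -114 ∩ CF · GE = 79/3]
   → C = (-2, -5/3)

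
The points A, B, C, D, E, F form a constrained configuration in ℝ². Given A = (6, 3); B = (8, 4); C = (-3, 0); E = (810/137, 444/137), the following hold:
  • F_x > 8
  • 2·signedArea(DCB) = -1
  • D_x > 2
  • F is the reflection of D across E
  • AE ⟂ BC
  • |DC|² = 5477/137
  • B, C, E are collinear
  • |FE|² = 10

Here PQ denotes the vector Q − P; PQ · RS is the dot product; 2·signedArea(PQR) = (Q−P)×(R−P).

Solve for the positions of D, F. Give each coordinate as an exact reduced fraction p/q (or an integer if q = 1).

1. D_x = 407/137  [line -4·x + 11·y + -11 = 0 ∩ |DC|² = 5477/137]
2. D_y = 285/137  [line -4·x + 11·y + -11 = 0 ∩ |DC|² = 5477/137]
   → D = (407/137, 285/137)
3. F_x = 1213/137  [F is the reflection of D across E]
4. F_y = 603/137  [F is the reflection of D across E]
   → F = (1213/137, 603/137)

D = (407/137, 285/137)
F = (1213/137, 603/137)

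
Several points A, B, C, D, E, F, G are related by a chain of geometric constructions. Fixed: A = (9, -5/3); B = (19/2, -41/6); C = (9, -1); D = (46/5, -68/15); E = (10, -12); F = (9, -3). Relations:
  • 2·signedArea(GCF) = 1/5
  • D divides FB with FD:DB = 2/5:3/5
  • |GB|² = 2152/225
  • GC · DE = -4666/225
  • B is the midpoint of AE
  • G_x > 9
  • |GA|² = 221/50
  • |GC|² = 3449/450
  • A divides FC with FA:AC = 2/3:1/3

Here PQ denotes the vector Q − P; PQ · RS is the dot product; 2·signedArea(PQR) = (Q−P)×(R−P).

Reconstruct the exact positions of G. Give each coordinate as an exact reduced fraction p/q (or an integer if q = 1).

G = (91/10, -113/30)

1. G_x = 91/10  [GC · DE = -4666/225 ∩ 2·signedArea(GCF) = 1/5]
2. G_y = -113/30  [GC · DE = -4666/225 ∩ 2·signedArea(GCF) = 1/5]
   → G = (91/10, -113/30)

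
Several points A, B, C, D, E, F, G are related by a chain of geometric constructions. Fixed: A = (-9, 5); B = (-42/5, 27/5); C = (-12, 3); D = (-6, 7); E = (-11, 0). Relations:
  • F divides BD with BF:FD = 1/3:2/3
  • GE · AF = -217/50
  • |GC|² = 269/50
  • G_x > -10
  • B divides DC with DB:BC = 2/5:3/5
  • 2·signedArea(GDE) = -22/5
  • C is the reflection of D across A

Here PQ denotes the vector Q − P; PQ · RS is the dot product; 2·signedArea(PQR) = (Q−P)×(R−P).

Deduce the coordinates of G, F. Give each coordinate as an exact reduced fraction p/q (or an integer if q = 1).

1. G_x = -97/10  [line 7·x + -5·y + 407/5 = 0 ∩ |GC|² = 269/50]
2. G_y = 27/10  [line 7·x + -5·y + 407/5 = 0 ∩ |GC|² = 269/50]
   → G = (-97/10, 27/10)
3. F_x = -38/5  [F divides BD with BF:FD = 1/3:2/3]
4. F_y = 89/15  [F divides BD with BF:FD = 1/3:2/3]
   → F = (-38/5, 89/15)

F = (-38/5, 89/15)
G = (-97/10, 27/10)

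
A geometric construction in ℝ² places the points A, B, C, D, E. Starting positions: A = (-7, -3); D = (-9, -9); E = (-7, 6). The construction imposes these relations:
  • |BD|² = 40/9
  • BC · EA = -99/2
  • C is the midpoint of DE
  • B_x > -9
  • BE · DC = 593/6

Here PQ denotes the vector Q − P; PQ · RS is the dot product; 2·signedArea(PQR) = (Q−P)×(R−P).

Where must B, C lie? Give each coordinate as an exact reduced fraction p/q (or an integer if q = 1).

B = (-25/3, -7)
C = (-8, -3/2)

1. C_x = -8  [C is the midpoint of DE]
2. C_y = -3/2  [C is the midpoint of DE]
   → C = (-8, -3/2)
3. B_x = -25/3  [BC · EA = -99/2 ∩ BE · DC = 593/6]
4. B_y = -7  [BC · EA = -99/2 ∩ BE · DC = 593/6]
   → B = (-25/3, -7)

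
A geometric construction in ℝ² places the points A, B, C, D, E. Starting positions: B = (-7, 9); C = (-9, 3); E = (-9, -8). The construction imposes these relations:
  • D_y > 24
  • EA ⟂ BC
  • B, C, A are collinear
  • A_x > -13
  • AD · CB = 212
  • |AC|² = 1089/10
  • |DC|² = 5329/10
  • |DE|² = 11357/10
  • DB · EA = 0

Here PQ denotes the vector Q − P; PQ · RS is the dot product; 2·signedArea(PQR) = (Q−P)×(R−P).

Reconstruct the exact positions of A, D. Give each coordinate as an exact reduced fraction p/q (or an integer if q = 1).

1. A_x = -123/10  [B, C, A are collinear ∩ EA ⟂ BC]
2. A_y = -69/10  [B, C, A are collinear ∩ EA ⟂ BC]
   → A = (-123/10, -69/10)
3. D_x = -17/10  [DB · EA = 0 ∩ AD · CB = 212]
4. D_y = 249/10  [DB · EA = 0 ∩ AD · CB = 212]
   → D = (-17/10, 249/10)

A = (-123/10, -69/10)
D = (-17/10, 249/10)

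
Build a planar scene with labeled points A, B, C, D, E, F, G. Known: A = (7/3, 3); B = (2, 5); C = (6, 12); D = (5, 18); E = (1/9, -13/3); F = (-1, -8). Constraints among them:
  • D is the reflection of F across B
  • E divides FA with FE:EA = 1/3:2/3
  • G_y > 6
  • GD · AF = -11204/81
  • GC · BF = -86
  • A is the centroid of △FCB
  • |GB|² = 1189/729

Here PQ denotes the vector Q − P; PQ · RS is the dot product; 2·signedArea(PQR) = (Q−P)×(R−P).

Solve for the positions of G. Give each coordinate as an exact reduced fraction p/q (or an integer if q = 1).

1. G_x = 64/27  [GD · AF = -11204/81 ∩ GC · BF = -86]
2. G_y = 56/9  [GD · AF = -11204/81 ∩ GC · BF = -86]
   → G = (64/27, 56/9)

G = (64/27, 56/9)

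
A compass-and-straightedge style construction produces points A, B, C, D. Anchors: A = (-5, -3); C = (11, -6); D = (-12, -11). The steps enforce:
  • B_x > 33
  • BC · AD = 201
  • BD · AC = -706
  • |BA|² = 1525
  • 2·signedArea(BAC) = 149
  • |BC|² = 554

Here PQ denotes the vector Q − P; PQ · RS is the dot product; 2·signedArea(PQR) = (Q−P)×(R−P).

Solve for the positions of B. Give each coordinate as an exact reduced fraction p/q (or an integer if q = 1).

1. B_x = 34  [BC · AD = 201 ∩ BD · AC = -706]
2. B_y = -1  [BC · AD = 201 ∩ BD · AC = -706]
   → B = (34, -1)

B = (34, -1)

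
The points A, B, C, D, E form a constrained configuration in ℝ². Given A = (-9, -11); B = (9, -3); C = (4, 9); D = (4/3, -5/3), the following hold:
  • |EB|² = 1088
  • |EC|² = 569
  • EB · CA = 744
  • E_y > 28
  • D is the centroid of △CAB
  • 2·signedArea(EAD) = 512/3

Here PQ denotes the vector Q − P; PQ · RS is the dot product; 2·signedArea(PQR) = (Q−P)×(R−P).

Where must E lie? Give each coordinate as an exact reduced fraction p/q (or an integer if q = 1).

1. E_x = 17  [EB · CA = 744 ∩ 2·signedArea(EAD) = 512/3]
2. E_y = 29  [EB · CA = 744 ∩ 2·signedArea(EAD) = 512/3]
   → E = (17, 29)

E = (17, 29)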